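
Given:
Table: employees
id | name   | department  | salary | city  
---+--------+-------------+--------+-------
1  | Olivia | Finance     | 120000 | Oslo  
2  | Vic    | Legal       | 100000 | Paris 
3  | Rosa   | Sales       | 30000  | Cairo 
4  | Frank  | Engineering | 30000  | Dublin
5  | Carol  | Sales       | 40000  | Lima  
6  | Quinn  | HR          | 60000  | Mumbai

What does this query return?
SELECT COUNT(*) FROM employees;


COUNT(*) counts all rows

6


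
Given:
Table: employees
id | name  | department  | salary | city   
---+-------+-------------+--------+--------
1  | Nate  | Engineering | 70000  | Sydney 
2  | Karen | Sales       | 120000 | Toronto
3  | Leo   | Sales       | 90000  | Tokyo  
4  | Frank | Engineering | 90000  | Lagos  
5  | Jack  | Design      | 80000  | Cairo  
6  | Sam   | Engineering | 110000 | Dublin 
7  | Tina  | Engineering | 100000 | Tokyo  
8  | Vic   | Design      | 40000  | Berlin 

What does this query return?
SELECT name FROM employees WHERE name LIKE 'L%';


LIKE 'L%' matches names starting with 'L'
Matching: 1

1 rows:
Leo


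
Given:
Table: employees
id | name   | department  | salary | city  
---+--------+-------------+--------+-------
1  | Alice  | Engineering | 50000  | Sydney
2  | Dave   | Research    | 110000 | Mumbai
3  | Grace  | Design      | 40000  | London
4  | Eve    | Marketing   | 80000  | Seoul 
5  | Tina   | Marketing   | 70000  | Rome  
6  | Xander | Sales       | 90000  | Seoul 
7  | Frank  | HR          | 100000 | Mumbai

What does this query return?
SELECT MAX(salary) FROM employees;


Salaries: 50000, 110000, 40000, 80000, 70000, 90000, 100000
MAX = 110000

110000


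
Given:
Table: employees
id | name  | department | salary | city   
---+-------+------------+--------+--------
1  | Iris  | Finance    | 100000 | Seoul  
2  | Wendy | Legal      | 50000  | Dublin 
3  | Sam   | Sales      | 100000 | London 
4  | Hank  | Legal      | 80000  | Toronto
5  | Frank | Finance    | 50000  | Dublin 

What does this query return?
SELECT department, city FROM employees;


Projecting columns: department, city

5 rows:
Finance, Seoul
Legal, Dublin
Sales, London
Legal, Toronto
Finance, Dublin


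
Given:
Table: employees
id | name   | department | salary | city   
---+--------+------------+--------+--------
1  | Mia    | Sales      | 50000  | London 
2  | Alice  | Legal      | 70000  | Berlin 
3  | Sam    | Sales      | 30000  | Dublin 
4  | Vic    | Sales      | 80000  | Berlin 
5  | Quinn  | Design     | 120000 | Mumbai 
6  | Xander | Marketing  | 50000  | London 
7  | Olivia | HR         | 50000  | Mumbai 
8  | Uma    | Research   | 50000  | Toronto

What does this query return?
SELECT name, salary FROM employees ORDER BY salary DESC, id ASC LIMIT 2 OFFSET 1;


Sort by salary DESC (id ASC tiebreak), then skip 1 and take 2
Rows 2 through 3

2 rows:
Vic, 80000
Alice, 70000


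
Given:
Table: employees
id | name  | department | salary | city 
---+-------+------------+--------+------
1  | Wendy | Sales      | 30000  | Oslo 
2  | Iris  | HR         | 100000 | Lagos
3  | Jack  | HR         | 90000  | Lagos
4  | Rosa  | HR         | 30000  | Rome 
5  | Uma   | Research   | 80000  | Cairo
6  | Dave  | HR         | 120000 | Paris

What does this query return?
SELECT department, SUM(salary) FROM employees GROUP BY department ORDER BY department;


Summing salary within each department:
  HR: 100000 + 90000 + 30000 + 120000 = 340000
  Research: 80000 = 80000
  Sales: 30000 = 30000


3 groups:
HR, 340000
Research, 80000
Sales, 30000


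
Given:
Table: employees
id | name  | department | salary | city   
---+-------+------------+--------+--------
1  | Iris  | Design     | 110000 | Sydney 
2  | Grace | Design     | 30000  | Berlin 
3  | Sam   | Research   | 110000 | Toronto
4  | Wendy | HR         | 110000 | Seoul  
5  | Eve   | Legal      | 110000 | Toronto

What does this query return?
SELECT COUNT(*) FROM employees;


COUNT(*) counts all rows

5


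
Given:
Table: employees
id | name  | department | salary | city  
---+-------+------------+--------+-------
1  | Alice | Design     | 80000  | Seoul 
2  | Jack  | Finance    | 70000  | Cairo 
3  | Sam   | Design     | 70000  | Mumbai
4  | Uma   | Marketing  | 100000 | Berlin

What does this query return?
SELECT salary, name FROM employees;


Projecting columns: salary, name

4 rows:
80000, Alice
70000, Jack
70000, Sam
100000, Uma


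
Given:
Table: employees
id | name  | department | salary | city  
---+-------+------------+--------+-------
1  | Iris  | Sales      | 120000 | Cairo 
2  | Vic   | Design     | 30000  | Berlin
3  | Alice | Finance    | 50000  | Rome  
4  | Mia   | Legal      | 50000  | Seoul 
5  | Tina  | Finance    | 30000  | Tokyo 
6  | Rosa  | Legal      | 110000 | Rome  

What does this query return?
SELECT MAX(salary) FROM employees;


Salaries: 120000, 30000, 50000, 50000, 30000, 110000
MAX = 120000

120000


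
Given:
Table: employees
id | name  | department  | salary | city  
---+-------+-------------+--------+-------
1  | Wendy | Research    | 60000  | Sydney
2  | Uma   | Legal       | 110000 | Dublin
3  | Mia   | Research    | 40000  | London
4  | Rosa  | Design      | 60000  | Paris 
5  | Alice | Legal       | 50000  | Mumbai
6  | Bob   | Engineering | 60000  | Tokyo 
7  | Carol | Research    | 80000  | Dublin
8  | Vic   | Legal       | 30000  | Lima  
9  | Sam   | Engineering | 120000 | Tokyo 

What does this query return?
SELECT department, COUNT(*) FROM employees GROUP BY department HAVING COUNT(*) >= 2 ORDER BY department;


Groups with count >= 2:
  Engineering: 2 -> PASS
  Legal: 3 -> PASS
  Research: 3 -> PASS
  Design: 1 -> filtered out


3 groups:
Engineering, 2
Legal, 3
Research, 3


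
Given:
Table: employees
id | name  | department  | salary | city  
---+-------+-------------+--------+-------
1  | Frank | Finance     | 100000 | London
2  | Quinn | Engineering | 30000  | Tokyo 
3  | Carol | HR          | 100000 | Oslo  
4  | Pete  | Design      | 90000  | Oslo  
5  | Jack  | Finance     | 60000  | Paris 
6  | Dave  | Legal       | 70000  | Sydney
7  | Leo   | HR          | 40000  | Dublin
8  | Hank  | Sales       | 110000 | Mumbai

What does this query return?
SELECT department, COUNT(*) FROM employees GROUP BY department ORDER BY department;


Assigning each row to its department group:
  Frank -> Finance
  Quinn -> Engineering
  Carol -> HR
  Pete -> Design
  Jack -> Finance
  Dave -> Legal
  Leo -> HR
  Hank -> Sales


6 groups:
Design, 1
Engineering, 1
Finance, 2
HR, 2
Legal, 1
Sales, 1


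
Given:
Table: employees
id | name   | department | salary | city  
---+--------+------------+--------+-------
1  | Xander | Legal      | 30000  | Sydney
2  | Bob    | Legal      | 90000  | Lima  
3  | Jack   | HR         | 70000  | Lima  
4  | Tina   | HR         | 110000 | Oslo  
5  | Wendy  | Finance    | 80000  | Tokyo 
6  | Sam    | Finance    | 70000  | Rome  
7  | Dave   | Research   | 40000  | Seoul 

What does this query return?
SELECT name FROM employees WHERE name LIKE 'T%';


LIKE 'T%' matches names starting with 'T'
Matching: 1

1 rows:
Tina


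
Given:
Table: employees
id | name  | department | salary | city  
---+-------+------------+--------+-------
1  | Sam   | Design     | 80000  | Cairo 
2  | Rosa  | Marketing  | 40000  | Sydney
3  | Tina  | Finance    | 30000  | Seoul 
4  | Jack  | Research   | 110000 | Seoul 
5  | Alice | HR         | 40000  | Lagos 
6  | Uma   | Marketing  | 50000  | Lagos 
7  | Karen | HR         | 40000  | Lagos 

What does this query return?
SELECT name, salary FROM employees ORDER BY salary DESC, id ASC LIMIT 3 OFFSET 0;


Sort by salary DESC (id ASC tiebreak), then skip 0 and take 3
Rows 1 through 3

3 rows:
Jack, 110000
Sam, 80000
Uma, 50000


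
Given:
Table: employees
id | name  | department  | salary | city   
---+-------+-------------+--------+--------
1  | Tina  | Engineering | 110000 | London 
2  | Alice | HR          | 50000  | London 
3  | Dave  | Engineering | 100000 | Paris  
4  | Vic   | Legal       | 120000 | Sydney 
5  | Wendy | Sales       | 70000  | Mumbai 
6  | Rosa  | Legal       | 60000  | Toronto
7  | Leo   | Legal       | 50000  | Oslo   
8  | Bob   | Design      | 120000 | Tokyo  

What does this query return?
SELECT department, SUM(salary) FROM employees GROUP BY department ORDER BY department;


Summing salary within each department:
  Design: 120000 = 120000
  Engineering: 110000 + 100000 = 210000
  HR: 50000 = 50000
  Legal: 120000 + 60000 + 50000 = 230000
  Sales: 70000 = 70000


5 groups:
Design, 120000
Engineering, 210000
HR, 50000
Legal, 230000
Sales, 70000


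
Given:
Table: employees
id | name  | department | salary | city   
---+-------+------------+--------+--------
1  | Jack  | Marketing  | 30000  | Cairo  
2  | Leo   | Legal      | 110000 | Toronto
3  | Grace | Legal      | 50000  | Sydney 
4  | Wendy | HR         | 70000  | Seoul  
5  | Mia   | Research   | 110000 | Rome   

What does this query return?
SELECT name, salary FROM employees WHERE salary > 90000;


Filtering: salary > 90000
Matching: 2 rows

2 rows:
Leo, 110000
Mia, 110000


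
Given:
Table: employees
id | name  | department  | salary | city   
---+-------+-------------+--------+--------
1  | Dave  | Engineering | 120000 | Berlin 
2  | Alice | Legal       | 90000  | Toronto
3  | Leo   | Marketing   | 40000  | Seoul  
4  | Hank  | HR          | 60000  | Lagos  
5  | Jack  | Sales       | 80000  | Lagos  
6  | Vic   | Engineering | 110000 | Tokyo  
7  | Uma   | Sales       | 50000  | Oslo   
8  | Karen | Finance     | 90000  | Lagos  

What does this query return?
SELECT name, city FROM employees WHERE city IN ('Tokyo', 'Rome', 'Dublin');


Filtering: city IN ('Tokyo', 'Rome', 'Dublin')
Matching: 1 rows

1 rows:
Vic, Tokyo


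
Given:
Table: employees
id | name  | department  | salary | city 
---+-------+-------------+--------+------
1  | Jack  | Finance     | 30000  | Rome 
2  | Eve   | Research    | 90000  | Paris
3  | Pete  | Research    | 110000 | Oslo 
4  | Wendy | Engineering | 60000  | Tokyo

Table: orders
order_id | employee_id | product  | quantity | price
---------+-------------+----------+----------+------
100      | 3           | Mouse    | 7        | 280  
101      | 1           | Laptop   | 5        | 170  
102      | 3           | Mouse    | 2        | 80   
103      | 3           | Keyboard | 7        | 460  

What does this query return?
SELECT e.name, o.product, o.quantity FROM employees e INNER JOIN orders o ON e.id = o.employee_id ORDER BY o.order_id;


Joining employees.id = orders.employee_id:
  employee Pete (id=3) -> order Mouse
  employee Jack (id=1) -> order Laptop
  employee Pete (id=3) -> order Mouse
  employee Pete (id=3) -> order Keyboard


4 rows:
Pete, Mouse, 7
Jack, Laptop, 5
Pete, Mouse, 2
Pete, Keyboard, 7


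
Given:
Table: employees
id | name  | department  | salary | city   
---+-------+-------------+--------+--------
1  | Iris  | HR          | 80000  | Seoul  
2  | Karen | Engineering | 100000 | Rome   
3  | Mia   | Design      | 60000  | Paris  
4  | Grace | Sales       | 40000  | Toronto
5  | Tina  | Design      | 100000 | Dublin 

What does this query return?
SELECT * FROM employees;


SELECT * returns all 5 rows with all columns

5 rows:
1, Iris, HR, 80000, Seoul
2, Karen, Engineering, 100000, Rome
3, Mia, Design, 60000, Paris
4, Grace, Sales, 40000, Toronto
5, Tina, Design, 100000, Dublin


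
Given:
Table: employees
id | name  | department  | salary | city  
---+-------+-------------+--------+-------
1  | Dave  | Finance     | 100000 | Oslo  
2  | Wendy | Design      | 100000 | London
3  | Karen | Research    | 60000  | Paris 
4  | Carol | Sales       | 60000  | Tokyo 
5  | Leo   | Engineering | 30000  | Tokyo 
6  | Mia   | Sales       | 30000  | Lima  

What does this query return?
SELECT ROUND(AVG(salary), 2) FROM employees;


SUM(salary) = 380000
COUNT = 6
ROUND(AVG, 2) = ROUND(380000 / 6, 2) = 63333.33

63333.33


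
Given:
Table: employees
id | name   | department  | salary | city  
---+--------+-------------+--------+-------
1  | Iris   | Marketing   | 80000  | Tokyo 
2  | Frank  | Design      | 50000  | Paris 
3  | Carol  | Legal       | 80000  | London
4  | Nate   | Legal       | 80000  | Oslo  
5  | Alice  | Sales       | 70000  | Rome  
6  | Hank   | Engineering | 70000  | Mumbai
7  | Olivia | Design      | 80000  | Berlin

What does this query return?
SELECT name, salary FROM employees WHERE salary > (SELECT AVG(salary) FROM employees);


Subquery: AVG(salary) = 72857.14
Filtering: salary > 72857.14
  Iris (80000) -> MATCH
  Carol (80000) -> MATCH
  Nate (80000) -> MATCH
  Olivia (80000) -> MATCH


4 rows:
Iris, 80000
Carol, 80000
Nate, 80000
Olivia, 80000


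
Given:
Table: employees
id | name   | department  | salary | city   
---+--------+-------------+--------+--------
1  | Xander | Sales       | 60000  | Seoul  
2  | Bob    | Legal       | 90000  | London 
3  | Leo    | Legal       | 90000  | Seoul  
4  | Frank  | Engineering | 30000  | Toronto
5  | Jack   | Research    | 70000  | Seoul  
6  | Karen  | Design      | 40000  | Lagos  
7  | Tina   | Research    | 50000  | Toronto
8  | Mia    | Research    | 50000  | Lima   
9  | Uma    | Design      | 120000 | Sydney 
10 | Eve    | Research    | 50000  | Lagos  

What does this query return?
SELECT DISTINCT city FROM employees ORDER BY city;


All 'city' values (row order): Seoul, London, Seoul, Toronto, Seoul, Lagos, Toronto, Lima, Sydney, Lagos
Removing duplicates leaves 6 unique value(s).

6 values:
Lagos
Lima
London
Seoul
Sydney
Toronto


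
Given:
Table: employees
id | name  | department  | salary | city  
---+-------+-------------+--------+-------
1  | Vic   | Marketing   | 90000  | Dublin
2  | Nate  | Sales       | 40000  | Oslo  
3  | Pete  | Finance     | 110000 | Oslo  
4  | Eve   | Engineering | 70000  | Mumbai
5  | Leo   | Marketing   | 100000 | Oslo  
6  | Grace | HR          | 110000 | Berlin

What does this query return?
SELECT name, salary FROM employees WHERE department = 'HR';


Filtering: department = 'HR'
Matching rows: 1

1 rows:
Grace, 110000


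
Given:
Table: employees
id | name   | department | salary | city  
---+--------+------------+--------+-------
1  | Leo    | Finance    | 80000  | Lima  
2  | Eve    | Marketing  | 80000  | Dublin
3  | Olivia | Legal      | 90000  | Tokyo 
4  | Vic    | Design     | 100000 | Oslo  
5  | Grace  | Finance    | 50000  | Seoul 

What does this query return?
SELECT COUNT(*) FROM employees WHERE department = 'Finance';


Counting rows where department = 'Finance'
  Leo -> MATCH
  Grace -> MATCH


2


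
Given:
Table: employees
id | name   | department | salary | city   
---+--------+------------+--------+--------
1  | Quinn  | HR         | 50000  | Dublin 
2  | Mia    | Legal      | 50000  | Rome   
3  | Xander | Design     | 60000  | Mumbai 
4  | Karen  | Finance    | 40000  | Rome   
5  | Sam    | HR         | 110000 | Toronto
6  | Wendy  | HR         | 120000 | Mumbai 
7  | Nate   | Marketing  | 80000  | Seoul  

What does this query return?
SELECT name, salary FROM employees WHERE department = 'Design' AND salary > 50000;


Filtering: department = 'Design' AND salary > 50000
Matching: 1 rows

1 rows:
Xander, 60000


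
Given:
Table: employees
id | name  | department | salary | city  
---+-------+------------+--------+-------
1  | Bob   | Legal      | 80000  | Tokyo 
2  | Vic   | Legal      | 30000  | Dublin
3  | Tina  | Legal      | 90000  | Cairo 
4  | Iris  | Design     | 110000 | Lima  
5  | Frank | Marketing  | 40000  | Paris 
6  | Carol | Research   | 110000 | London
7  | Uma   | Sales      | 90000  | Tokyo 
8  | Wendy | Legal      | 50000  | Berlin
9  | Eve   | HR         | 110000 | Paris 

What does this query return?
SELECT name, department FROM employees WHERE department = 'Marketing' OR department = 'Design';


Filtering: department = 'Marketing' OR 'Design'
Matching: 2 rows

2 rows:
Iris, Design
Frank, Marketing


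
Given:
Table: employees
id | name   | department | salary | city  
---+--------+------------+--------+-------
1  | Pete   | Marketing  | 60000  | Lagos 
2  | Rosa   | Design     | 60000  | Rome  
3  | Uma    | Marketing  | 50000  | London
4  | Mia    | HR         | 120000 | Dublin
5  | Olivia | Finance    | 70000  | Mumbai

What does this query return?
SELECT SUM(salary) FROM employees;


SUM(salary) = 60000 + 60000 + 50000 + 120000 + 70000 = 360000

360000


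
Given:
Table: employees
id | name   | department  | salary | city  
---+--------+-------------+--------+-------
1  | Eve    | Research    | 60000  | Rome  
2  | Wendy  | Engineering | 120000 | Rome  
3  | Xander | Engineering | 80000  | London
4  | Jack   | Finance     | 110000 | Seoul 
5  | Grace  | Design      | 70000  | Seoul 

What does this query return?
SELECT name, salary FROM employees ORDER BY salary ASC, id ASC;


Sorting by salary ASC, then id ASC for ties

5 rows:
Eve, 60000
Grace, 70000
Xander, 80000
Jack, 110000
Wendy, 120000


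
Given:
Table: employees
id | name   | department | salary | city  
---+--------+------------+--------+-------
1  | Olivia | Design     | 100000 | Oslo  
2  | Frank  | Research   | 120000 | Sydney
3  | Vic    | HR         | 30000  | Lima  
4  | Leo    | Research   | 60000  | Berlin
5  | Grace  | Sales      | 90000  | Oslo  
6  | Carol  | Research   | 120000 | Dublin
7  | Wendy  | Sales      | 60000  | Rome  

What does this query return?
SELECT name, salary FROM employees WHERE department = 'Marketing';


Filtering: department = 'Marketing'
Matching rows: 0

Empty result set (0 rows)


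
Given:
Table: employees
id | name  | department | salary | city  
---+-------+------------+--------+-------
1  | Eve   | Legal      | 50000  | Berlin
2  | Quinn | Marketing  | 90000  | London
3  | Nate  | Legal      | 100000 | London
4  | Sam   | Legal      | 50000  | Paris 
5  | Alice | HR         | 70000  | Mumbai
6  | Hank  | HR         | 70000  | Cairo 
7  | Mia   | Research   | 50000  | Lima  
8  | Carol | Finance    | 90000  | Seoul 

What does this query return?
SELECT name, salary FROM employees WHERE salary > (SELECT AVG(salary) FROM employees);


Subquery: AVG(salary) = 71250.0
Filtering: salary > 71250.0
  Quinn (90000) -> MATCH
  Nate (100000) -> MATCH
  Carol (90000) -> MATCH


3 rows:
Quinn, 90000
Nate, 100000
Carol, 90000


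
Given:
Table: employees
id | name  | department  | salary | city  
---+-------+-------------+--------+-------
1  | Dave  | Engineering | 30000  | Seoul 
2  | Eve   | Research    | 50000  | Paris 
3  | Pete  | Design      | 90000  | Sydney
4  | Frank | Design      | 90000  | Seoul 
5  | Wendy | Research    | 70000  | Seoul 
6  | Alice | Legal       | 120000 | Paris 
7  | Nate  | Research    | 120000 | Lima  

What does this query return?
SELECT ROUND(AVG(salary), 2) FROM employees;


SUM(salary) = 570000
COUNT = 7
ROUND(AVG, 2) = ROUND(570000 / 7, 2) = 81428.57

81428.57


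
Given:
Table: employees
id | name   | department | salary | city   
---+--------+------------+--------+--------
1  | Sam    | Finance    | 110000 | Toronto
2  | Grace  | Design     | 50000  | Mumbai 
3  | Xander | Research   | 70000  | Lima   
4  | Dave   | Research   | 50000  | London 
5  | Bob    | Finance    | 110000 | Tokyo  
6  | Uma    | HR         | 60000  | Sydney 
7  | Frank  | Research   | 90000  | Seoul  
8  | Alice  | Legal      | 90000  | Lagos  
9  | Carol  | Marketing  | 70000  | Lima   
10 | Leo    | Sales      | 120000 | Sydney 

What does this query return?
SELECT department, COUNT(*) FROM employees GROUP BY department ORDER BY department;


Assigning each row to its department group:
  Sam -> Finance
  Grace -> Design
  Xander -> Research
  Dave -> Research
  Bob -> Finance
  Uma -> HR
  Frank -> Research
  Alice -> Legal
  Carol -> Marketing
  Leo -> Sales


7 groups:
Design, 1
Finance, 2
HR, 1
Legal, 1
Marketing, 1
Research, 3
Sales, 1


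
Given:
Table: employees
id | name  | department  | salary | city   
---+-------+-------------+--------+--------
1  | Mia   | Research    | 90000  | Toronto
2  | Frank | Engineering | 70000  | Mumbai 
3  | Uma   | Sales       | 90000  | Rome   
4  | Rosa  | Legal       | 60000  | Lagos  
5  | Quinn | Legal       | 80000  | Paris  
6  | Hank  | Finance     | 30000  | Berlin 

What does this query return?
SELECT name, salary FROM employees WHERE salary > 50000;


Filtering: salary > 50000
Matching: 5 rows

5 rows:
Mia, 90000
Frank, 70000
Uma, 90000
Rosa, 60000
Quinn, 80000


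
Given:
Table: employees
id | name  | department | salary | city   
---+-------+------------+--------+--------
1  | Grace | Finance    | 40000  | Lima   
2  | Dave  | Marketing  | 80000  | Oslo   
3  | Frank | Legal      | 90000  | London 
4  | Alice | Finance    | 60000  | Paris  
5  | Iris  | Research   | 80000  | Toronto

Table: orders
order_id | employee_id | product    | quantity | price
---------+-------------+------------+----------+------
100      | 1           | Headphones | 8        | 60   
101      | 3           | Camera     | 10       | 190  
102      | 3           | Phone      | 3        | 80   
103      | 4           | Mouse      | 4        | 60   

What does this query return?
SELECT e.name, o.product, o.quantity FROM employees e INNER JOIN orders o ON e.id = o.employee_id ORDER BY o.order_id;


Joining employees.id = orders.employee_id:
  employee Grace (id=1) -> order Headphones
  employee Frank (id=3) -> order Camera
  employee Frank (id=3) -> order Phone
  employee Alice (id=4) -> order Mouse


4 rows:
Grace, Headphones, 8
Frank, Camera, 10
Frank, Phone, 3
Alice, Mouse, 4


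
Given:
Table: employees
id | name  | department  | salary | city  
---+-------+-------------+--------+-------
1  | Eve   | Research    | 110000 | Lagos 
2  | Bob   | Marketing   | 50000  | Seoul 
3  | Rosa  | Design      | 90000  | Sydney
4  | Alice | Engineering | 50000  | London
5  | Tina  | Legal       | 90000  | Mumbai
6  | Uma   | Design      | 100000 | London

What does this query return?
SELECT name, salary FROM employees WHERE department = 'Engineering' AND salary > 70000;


Filtering: department = 'Engineering' AND salary > 70000
Matching: 0 rows

Empty result set (0 rows)


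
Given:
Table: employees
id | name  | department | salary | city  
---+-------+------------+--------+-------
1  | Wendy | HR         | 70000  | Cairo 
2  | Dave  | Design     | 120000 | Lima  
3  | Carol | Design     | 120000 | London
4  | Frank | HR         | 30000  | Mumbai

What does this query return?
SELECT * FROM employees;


SELECT * returns all 4 rows with all columns

4 rows:
1, Wendy, HR, 70000, Cairo
2, Dave, Design, 120000, Lima
3, Carol, Design, 120000, London
4, Frank, HR, 30000, Mumbai


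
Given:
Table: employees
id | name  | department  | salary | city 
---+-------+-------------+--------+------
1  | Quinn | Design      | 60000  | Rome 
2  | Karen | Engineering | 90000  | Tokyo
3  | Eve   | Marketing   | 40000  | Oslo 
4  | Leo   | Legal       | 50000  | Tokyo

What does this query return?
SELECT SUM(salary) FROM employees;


SUM(salary) = 60000 + 90000 + 40000 + 50000 = 240000

240000


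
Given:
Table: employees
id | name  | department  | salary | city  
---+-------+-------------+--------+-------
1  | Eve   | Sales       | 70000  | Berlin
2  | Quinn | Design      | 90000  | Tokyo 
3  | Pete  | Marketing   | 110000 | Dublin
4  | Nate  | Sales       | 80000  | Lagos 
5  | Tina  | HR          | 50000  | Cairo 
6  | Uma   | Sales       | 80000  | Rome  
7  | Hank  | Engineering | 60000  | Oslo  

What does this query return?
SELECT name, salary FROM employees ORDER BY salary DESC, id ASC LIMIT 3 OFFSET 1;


Sort by salary DESC (id ASC tiebreak), then skip 1 and take 3
Rows 2 through 4

3 rows:
Quinn, 90000
Nate, 80000
Uma, 80000


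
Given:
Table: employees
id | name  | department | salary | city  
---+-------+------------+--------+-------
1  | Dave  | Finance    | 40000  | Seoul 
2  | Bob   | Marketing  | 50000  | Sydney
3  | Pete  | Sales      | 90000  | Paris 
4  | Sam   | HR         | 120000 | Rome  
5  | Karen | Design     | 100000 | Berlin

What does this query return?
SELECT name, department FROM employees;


Projecting columns: name, department

5 rows:
Dave, Finance
Bob, Marketing
Pete, Sales
Sam, HR
Karen, Design


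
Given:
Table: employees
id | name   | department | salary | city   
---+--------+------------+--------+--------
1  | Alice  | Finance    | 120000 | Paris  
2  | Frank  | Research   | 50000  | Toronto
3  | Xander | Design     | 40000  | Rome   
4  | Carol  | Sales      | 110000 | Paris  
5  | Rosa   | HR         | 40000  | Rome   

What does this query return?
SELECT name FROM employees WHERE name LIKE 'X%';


LIKE 'X%' matches names starting with 'X'
Matching: 1

1 rows:
Xander


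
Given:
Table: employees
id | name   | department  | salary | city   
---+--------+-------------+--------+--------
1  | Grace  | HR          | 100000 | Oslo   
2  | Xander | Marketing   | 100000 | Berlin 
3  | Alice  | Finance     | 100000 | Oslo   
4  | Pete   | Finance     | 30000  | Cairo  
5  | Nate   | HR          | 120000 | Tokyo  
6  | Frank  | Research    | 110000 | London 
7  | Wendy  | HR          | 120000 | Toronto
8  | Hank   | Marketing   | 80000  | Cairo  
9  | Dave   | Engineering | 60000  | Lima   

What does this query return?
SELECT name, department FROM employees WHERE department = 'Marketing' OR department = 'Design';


Filtering: department = 'Marketing' OR 'Design'
Matching: 2 rows

2 rows:
Xander, Marketing
Hank, Marketing


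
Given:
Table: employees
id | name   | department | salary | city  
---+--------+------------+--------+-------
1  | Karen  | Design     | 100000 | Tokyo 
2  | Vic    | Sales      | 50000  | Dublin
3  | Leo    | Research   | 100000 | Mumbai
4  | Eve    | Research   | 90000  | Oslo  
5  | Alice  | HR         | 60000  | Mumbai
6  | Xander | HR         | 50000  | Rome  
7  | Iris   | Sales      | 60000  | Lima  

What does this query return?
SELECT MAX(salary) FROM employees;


Salaries: 100000, 50000, 100000, 90000, 60000, 50000, 60000
MAX = 100000

100000


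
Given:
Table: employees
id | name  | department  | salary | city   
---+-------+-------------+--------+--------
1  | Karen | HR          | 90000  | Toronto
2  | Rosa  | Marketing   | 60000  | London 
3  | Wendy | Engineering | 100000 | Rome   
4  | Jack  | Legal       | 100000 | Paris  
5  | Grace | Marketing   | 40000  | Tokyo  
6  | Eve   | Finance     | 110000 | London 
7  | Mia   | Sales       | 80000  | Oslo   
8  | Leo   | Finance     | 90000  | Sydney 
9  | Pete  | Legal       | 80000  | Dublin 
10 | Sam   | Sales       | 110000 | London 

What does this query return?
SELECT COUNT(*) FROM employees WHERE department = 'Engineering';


Counting rows where department = 'Engineering'
  Wendy -> MATCH


1


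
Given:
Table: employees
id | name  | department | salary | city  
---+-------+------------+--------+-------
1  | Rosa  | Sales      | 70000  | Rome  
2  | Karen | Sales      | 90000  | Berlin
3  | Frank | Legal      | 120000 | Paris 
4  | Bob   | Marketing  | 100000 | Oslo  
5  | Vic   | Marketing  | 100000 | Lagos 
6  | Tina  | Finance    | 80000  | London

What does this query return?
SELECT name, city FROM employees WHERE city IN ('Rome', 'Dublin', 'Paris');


Filtering: city IN ('Rome', 'Dublin', 'Paris')
Matching: 2 rows

2 rows:
Rosa, Rome
Frank, Paris


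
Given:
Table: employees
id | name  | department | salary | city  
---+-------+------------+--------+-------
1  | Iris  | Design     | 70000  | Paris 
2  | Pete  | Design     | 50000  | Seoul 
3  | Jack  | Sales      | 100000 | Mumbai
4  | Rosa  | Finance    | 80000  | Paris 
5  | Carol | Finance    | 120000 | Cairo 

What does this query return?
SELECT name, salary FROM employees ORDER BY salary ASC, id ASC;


Sorting by salary ASC, then id ASC for ties

5 rows:
Pete, 50000
Iris, 70000
Rosa, 80000
Jack, 100000
Carol, 120000


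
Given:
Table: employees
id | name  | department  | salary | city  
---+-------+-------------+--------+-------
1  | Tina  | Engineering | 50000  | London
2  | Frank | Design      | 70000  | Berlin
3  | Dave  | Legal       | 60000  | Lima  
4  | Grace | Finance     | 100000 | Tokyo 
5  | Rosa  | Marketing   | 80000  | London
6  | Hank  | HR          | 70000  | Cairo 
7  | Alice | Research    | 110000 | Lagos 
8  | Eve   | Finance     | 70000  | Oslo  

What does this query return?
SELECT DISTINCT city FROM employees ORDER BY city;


All 'city' values (row order): London, Berlin, Lima, Tokyo, London, Cairo, Lagos, Oslo
Removing duplicates leaves 7 unique value(s).

7 values:
Berlin
Cairo
Lagos
Lima
London
Oslo
Tokyo


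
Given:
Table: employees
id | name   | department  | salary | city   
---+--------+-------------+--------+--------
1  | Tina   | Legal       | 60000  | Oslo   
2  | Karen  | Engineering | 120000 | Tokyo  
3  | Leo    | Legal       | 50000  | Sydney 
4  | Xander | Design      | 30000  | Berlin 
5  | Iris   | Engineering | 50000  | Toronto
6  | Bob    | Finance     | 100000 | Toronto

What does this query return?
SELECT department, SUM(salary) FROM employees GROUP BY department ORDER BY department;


Summing salary within each department:
  Design: 30000 = 30000
  Engineering: 120000 + 50000 = 170000
  Finance: 100000 = 100000
  Legal: 60000 + 50000 = 110000


4 groups:
Design, 30000
Engineering, 170000
Finance, 100000
Legal, 110000


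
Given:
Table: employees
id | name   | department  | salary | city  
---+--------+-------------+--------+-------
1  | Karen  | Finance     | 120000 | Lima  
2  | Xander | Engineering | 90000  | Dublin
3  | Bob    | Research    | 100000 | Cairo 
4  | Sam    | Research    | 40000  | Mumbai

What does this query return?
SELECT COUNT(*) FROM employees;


COUNT(*) counts all rows

4


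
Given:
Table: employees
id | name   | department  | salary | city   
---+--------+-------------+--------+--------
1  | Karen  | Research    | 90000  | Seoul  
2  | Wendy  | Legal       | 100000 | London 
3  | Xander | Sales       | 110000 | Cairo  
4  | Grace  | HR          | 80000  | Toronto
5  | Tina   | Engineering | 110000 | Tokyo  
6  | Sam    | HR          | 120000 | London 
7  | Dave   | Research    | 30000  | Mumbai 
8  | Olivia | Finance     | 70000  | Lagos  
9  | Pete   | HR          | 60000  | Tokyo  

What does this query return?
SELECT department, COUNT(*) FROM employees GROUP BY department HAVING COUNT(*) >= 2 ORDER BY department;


Groups with count >= 2:
  HR: 3 -> PASS
  Research: 2 -> PASS
  Engineering: 1 -> filtered out
  Finance: 1 -> filtered out
  Legal: 1 -> filtered out
  Sales: 1 -> filtered out


2 groups:
HR, 3
Research, 2


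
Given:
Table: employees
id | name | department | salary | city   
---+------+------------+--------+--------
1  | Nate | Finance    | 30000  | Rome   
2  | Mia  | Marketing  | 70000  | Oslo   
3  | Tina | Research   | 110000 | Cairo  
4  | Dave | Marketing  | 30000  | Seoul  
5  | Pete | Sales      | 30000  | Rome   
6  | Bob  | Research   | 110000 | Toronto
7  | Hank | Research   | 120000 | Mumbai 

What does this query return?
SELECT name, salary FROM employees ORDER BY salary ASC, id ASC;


Sorting by salary ASC, then id ASC for ties

7 rows:
Nate, 30000
Dave, 30000
Pete, 30000
Mia, 70000
Tina, 110000
Bob, 110000
Hank, 120000


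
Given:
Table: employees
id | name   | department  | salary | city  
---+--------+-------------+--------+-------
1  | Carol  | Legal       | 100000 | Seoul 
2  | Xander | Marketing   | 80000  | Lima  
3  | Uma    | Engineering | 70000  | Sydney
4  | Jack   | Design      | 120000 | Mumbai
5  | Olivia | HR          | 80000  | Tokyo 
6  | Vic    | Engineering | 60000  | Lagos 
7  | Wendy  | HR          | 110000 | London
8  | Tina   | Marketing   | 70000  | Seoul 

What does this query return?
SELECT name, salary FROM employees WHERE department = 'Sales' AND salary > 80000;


Filtering: department = 'Sales' AND salary > 80000
Matching: 0 rows

Empty result set (0 rows)


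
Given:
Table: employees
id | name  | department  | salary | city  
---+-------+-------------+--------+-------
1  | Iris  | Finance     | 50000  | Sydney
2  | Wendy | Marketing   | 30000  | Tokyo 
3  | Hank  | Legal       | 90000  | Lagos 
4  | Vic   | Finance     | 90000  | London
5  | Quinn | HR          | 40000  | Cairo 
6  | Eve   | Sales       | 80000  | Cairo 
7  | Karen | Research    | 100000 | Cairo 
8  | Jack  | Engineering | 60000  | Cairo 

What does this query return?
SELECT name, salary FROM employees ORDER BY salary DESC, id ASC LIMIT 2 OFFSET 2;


Sort by salary DESC (id ASC tiebreak), then skip 2 and take 2
Rows 3 through 4

2 rows:
Vic, 90000
Eve, 80000


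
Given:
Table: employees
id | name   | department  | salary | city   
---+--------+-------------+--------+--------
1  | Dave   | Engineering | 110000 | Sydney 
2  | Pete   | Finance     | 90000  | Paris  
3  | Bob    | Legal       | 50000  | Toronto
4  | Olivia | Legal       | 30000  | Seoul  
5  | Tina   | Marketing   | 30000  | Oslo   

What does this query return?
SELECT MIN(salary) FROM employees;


Salaries: 110000, 90000, 50000, 30000, 30000
MIN = 30000

30000


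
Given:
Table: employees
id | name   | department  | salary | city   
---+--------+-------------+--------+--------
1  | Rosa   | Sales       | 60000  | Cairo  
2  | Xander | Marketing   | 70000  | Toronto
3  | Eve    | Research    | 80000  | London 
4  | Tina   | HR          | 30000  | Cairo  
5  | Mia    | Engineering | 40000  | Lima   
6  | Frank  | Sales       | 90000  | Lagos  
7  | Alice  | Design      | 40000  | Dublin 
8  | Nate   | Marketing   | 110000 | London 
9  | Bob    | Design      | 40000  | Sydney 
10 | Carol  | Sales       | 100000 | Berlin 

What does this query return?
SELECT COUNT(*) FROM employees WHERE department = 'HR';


Counting rows where department = 'HR'
  Tina -> MATCH


1


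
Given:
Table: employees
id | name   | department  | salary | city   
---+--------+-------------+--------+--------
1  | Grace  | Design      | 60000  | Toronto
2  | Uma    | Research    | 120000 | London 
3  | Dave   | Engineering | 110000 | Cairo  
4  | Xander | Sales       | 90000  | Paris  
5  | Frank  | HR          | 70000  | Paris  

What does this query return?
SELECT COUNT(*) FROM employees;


COUNT(*) counts all rows

5


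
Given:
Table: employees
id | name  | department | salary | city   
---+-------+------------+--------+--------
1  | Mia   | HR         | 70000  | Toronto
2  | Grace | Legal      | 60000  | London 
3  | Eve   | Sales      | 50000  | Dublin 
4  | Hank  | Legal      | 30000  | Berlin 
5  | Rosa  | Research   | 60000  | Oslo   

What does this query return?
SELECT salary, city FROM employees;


Projecting columns: salary, city

5 rows:
70000, Toronto
60000, London
50000, Dublin
30000, Berlin
60000, Oslo


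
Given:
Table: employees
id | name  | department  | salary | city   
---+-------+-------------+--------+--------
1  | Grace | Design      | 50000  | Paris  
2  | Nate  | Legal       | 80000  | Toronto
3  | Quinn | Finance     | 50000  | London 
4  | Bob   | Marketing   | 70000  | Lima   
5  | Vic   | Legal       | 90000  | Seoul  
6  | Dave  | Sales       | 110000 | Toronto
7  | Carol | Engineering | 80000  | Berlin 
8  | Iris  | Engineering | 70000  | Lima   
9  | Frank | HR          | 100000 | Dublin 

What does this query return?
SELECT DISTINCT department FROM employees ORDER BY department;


All 'department' values (row order): Design, Legal, Finance, Marketing, Legal, Sales, Engineering, Engineering, HR
Removing duplicates leaves 7 unique value(s).

7 values:
Design
Engineering
Finance
HR
Legal
Marketing
Sales


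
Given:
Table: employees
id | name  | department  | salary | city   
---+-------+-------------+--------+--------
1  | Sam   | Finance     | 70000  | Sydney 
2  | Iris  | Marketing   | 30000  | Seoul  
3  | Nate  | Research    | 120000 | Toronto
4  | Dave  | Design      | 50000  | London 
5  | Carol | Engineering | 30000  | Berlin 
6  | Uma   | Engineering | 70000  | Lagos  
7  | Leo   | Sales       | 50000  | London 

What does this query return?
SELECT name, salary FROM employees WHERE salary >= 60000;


Filtering: salary >= 60000
Matching: 3 rows

3 rows:
Sam, 70000
Nate, 120000
Uma, 70000


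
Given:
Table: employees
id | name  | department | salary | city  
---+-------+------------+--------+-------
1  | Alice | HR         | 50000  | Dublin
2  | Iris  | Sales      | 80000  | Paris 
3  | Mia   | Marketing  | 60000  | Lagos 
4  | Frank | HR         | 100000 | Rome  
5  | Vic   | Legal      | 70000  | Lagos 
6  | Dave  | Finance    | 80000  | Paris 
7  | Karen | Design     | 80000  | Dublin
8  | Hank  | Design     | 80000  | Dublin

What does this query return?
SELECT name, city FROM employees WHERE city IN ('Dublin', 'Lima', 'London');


Filtering: city IN ('Dublin', 'Lima', 'London')
Matching: 3 rows

3 rows:
Alice, Dublin
Karen, Dublin
Hank, Dublin


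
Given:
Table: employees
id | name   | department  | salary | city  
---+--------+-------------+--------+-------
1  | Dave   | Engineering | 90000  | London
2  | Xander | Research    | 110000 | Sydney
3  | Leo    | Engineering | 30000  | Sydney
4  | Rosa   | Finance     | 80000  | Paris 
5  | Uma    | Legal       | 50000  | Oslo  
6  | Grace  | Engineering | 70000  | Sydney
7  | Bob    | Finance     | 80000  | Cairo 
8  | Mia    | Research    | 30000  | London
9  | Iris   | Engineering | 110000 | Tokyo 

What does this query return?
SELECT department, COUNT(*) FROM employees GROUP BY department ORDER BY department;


Assigning each row to its department group:
  Dave -> Engineering
  Xander -> Research
  Leo -> Engineering
  Rosa -> Finance
  Uma -> Legal
  Grace -> Engineering
  Bob -> Finance
  Mia -> Research
  Iris -> Engineering


4 groups:
Engineering, 4
Finance, 2
Legal, 1
Research, 2


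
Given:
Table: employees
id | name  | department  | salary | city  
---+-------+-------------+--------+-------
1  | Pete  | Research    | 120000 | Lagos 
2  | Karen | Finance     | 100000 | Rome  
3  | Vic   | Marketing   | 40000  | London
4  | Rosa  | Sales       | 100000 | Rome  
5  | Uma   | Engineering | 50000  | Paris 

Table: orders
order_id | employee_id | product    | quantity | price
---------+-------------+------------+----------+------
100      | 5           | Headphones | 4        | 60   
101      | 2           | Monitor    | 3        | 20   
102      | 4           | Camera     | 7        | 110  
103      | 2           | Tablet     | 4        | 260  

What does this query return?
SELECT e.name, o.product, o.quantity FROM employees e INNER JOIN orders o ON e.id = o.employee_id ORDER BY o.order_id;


Joining employees.id = orders.employee_id:
  employee Uma (id=5) -> order Headphones
  employee Karen (id=2) -> order Monitor
  employee Rosa (id=4) -> order Camera
  employee Karen (id=2) -> order Tablet


4 rows:
Uma, Headphones, 4
Karen, Monitor, 3
Rosa, Camera, 7
Karen, Tablet, 4


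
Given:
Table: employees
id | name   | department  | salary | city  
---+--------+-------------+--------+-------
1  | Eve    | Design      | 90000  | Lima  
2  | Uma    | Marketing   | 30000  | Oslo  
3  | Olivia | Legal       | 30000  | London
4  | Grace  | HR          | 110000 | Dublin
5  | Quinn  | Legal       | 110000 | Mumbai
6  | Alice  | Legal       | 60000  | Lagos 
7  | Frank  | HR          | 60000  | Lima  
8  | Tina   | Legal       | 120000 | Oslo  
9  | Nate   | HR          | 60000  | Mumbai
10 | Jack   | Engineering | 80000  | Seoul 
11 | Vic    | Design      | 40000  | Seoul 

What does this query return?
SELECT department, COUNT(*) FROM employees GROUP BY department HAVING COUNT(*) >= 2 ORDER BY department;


Groups with count >= 2:
  Design: 2 -> PASS
  HR: 3 -> PASS
  Legal: 4 -> PASS
  Engineering: 1 -> filtered out
  Marketing: 1 -> filtered out


3 groups:
Design, 2
HR, 3
Legal, 4


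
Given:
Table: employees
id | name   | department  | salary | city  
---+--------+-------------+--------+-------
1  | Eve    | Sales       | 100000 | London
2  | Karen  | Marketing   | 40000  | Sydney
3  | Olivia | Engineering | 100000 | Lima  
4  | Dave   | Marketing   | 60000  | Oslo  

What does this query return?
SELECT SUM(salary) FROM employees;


SUM(salary) = 100000 + 40000 + 100000 + 60000 = 300000

300000
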